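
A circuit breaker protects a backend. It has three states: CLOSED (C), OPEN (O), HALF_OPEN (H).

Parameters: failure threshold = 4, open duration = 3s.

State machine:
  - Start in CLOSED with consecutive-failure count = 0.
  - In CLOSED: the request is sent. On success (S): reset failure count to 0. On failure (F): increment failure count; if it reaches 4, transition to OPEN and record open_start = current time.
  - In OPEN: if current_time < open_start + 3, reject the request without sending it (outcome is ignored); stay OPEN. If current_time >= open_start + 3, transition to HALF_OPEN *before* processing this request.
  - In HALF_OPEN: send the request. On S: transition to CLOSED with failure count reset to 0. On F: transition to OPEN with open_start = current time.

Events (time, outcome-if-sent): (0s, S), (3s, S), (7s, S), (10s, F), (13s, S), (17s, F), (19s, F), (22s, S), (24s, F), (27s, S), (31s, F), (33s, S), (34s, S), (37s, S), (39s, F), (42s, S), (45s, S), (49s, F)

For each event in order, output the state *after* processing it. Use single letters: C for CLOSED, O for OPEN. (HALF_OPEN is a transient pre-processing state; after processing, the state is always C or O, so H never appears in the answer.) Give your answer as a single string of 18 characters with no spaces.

Answer: CCCCCCCCCCCCCCCCCC

Derivation:
State after each event:
  event#1 t=0s outcome=S: state=CLOSED
  event#2 t=3s outcome=S: state=CLOSED
  event#3 t=7s outcome=S: state=CLOSED
  event#4 t=10s outcome=F: state=CLOSED
  event#5 t=13s outcome=S: state=CLOSED
  event#6 t=17s outcome=F: state=CLOSED
  event#7 t=19s outcome=F: state=CLOSED
  event#8 t=22s outcome=S: state=CLOSED
  event#9 t=24s outcome=F: state=CLOSED
  event#10 t=27s outcome=S: state=CLOSED
  event#11 t=31s outcome=F: state=CLOSED
  event#12 t=33s outcome=S: state=CLOSED
  event#13 t=34s outcome=S: state=CLOSED
  event#14 t=37s outcome=S: state=CLOSED
  event#15 t=39s outcome=F: state=CLOSED
  event#16 t=42s outcome=S: state=CLOSED
  event#17 t=45s outcome=S: state=CLOSED
  event#18 t=49s outcome=F: state=CLOSED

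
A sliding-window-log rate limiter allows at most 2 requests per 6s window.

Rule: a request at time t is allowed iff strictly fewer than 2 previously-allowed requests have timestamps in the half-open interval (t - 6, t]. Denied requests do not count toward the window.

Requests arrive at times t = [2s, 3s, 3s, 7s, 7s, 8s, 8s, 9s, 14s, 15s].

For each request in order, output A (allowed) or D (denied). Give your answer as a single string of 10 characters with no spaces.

Answer: AADDDADAAA

Derivation:
Tracking allowed requests in the window:
  req#1 t=2s: ALLOW
  req#2 t=3s: ALLOW
  req#3 t=3s: DENY
  req#4 t=7s: DENY
  req#5 t=7s: DENY
  req#6 t=8s: ALLOW
  req#7 t=8s: DENY
  req#8 t=9s: ALLOW
  req#9 t=14s: ALLOW
  req#10 t=15s: ALLOW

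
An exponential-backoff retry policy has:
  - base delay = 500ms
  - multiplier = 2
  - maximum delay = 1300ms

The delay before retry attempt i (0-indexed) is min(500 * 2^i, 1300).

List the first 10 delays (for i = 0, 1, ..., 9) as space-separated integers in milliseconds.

Answer: 500 1000 1300 1300 1300 1300 1300 1300 1300 1300

Derivation:
Computing each delay:
  i=0: min(500*2^0, 1300) = 500
  i=1: min(500*2^1, 1300) = 1000
  i=2: min(500*2^2, 1300) = 1300
  i=3: min(500*2^3, 1300) = 1300
  i=4: min(500*2^4, 1300) = 1300
  i=5: min(500*2^5, 1300) = 1300
  i=6: min(500*2^6, 1300) = 1300
  i=7: min(500*2^7, 1300) = 1300
  i=8: min(500*2^8, 1300) = 1300
  i=9: min(500*2^9, 1300) = 1300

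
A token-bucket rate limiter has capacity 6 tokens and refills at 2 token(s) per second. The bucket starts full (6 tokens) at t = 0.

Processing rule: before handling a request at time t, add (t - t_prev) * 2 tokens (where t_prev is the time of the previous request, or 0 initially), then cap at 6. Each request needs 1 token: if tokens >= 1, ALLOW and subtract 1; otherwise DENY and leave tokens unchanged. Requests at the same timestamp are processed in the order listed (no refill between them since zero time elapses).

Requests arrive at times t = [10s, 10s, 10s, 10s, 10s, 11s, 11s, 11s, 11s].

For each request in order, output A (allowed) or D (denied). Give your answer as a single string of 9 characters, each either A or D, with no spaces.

Answer: AAAAAAAAD

Derivation:
Simulating step by step:
  req#1 t=10s: ALLOW
  req#2 t=10s: ALLOW
  req#3 t=10s: ALLOW
  req#4 t=10s: ALLOW
  req#5 t=10s: ALLOW
  req#6 t=11s: ALLOW
  req#7 t=11s: ALLOW
  req#8 t=11s: ALLOW
  req#9 t=11s: DENY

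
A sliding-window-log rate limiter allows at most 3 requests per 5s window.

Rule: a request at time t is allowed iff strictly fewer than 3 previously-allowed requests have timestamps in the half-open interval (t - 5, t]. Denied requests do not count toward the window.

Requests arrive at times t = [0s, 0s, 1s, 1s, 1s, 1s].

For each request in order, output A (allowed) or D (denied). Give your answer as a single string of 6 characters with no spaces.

Answer: AAADDD

Derivation:
Tracking allowed requests in the window:
  req#1 t=0s: ALLOW
  req#2 t=0s: ALLOW
  req#3 t=1s: ALLOW
  req#4 t=1s: DENY
  req#5 t=1s: DENY
  req#6 t=1s: DENY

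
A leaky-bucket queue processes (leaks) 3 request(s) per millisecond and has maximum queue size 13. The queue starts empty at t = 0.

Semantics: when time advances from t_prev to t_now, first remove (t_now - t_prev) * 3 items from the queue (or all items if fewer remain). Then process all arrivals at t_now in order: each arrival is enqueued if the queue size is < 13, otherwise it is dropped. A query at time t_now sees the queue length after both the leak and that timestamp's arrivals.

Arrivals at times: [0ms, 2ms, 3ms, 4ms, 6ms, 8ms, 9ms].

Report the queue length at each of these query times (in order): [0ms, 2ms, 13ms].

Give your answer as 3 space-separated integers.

Answer: 1 1 0

Derivation:
Queue lengths at query times:
  query t=0ms: backlog = 1
  query t=2ms: backlog = 1
  query t=13ms: backlog = 0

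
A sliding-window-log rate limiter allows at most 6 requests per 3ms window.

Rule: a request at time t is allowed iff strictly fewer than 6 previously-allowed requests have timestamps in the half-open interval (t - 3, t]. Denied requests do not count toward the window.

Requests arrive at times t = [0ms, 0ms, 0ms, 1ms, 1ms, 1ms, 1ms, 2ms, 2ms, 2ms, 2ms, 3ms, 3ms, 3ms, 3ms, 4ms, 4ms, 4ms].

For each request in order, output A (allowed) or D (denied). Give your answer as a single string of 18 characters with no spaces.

Answer: AAAAAADDDDDAAADAAA

Derivation:
Tracking allowed requests in the window:
  req#1 t=0ms: ALLOW
  req#2 t=0ms: ALLOW
  req#3 t=0ms: ALLOW
  req#4 t=1ms: ALLOW
  req#5 t=1ms: ALLOW
  req#6 t=1ms: ALLOW
  req#7 t=1ms: DENY
  req#8 t=2ms: DENY
  req#9 t=2ms: DENY
  req#10 t=2ms: DENY
  req#11 t=2ms: DENY
  req#12 t=3ms: ALLOW
  req#13 t=3ms: ALLOW
  req#14 t=3ms: ALLOW
  req#15 t=3ms: DENY
  req#16 t=4ms: ALLOW
  req#17 t=4ms: ALLOW
  req#18 t=4ms: ALLOW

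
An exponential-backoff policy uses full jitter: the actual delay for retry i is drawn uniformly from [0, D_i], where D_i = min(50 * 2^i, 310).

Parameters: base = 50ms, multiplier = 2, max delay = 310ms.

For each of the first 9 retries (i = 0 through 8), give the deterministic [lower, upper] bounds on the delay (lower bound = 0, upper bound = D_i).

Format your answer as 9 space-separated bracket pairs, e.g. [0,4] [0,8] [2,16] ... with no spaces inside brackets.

Answer: [0,50] [0,100] [0,200] [0,310] [0,310] [0,310] [0,310] [0,310] [0,310]

Derivation:
Computing bounds per retry:
  i=0: D_i=min(50*2^0,310)=50, bounds=[0,50]
  i=1: D_i=min(50*2^1,310)=100, bounds=[0,100]
  i=2: D_i=min(50*2^2,310)=200, bounds=[0,200]
  i=3: D_i=min(50*2^3,310)=310, bounds=[0,310]
  i=4: D_i=min(50*2^4,310)=310, bounds=[0,310]
  i=5: D_i=min(50*2^5,310)=310, bounds=[0,310]
  i=6: D_i=min(50*2^6,310)=310, bounds=[0,310]
  i=7: D_i=min(50*2^7,310)=310, bounds=[0,310]
  i=8: D_i=min(50*2^8,310)=310, bounds=[0,310]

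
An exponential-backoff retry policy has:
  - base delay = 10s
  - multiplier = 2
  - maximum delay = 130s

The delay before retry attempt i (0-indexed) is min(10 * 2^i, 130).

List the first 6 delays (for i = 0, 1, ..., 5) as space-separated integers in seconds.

Computing each delay:
  i=0: min(10*2^0, 130) = 10
  i=1: min(10*2^1, 130) = 20
  i=2: min(10*2^2, 130) = 40
  i=3: min(10*2^3, 130) = 80
  i=4: min(10*2^4, 130) = 130
  i=5: min(10*2^5, 130) = 130

Answer: 10 20 40 80 130 130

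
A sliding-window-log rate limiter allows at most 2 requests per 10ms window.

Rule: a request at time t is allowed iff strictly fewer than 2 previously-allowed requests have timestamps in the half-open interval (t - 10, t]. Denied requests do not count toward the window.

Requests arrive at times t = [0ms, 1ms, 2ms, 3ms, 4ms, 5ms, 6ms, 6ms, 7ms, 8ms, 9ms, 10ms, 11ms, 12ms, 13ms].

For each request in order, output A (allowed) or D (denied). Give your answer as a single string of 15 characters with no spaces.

Tracking allowed requests in the window:
  req#1 t=0ms: ALLOW
  req#2 t=1ms: ALLOW
  req#3 t=2ms: DENY
  req#4 t=3ms: DENY
  req#5 t=4ms: DENY
  req#6 t=5ms: DENY
  req#7 t=6ms: DENY
  req#8 t=6ms: DENY
  req#9 t=7ms: DENY
  req#10 t=8ms: DENY
  req#11 t=9ms: DENY
  req#12 t=10ms: ALLOW
  req#13 t=11ms: ALLOW
  req#14 t=12ms: DENY
  req#15 t=13ms: DENY

Answer: AADDDDDDDDDAADD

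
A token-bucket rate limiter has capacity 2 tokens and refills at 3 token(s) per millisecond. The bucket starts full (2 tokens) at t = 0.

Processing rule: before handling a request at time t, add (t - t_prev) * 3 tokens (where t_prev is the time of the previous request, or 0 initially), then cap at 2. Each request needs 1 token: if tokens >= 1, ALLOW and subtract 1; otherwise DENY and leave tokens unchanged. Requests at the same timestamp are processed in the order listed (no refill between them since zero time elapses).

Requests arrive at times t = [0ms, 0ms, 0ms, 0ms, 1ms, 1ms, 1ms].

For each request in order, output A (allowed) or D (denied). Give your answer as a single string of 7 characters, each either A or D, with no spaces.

Simulating step by step:
  req#1 t=0ms: ALLOW
  req#2 t=0ms: ALLOW
  req#3 t=0ms: DENY
  req#4 t=0ms: DENY
  req#5 t=1ms: ALLOW
  req#6 t=1ms: ALLOW
  req#7 t=1ms: DENY

Answer: AADDAAD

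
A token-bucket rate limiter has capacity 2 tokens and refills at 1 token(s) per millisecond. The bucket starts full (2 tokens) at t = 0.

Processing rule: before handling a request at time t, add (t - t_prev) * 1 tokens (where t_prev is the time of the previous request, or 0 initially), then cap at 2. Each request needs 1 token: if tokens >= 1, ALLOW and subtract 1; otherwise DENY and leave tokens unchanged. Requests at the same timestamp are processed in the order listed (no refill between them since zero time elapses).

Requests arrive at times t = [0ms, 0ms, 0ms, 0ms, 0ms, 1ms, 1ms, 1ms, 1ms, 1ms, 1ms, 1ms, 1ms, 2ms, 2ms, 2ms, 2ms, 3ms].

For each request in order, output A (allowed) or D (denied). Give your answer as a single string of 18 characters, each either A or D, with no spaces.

Answer: AADDDADDDDDDDADDDA

Derivation:
Simulating step by step:
  req#1 t=0ms: ALLOW
  req#2 t=0ms: ALLOW
  req#3 t=0ms: DENY
  req#4 t=0ms: DENY
  req#5 t=0ms: DENY
  req#6 t=1ms: ALLOW
  req#7 t=1ms: DENY
  req#8 t=1ms: DENY
  req#9 t=1ms: DENY
  req#10 t=1ms: DENY
  req#11 t=1ms: DENY
  req#12 t=1ms: DENY
  req#13 t=1ms: DENY
  req#14 t=2ms: ALLOW
  req#15 t=2ms: DENY
  req#16 t=2ms: DENY
  req#17 t=2ms: DENY
  req#18 t=3ms: ALLOW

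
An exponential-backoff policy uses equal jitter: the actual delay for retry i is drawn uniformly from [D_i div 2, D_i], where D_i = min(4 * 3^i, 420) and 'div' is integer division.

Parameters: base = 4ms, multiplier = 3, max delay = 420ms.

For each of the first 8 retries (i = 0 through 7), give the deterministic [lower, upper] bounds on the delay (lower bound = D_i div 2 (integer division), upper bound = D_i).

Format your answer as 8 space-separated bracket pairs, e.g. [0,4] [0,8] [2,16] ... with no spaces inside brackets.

Computing bounds per retry:
  i=0: D_i=min(4*3^0,420)=4, bounds=[2,4]
  i=1: D_i=min(4*3^1,420)=12, bounds=[6,12]
  i=2: D_i=min(4*3^2,420)=36, bounds=[18,36]
  i=3: D_i=min(4*3^3,420)=108, bounds=[54,108]
  i=4: D_i=min(4*3^4,420)=324, bounds=[162,324]
  i=5: D_i=min(4*3^5,420)=420, bounds=[210,420]
  i=6: D_i=min(4*3^6,420)=420, bounds=[210,420]
  i=7: D_i=min(4*3^7,420)=420, bounds=[210,420]

Answer: [2,4] [6,12] [18,36] [54,108] [162,324] [210,420] [210,420] [210,420]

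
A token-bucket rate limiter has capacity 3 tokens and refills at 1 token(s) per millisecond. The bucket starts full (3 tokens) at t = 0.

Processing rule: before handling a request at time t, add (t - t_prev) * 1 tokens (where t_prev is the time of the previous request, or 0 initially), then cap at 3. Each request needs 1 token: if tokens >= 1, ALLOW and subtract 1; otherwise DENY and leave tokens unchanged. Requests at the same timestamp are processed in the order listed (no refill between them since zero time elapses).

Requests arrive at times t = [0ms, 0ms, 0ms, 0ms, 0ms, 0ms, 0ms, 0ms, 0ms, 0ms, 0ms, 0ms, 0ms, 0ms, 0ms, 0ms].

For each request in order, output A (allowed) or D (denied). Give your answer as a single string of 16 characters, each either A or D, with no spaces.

Simulating step by step:
  req#1 t=0ms: ALLOW
  req#2 t=0ms: ALLOW
  req#3 t=0ms: ALLOW
  req#4 t=0ms: DENY
  req#5 t=0ms: DENY
  req#6 t=0ms: DENY
  req#7 t=0ms: DENY
  req#8 t=0ms: DENY
  req#9 t=0ms: DENY
  req#10 t=0ms: DENY
  req#11 t=0ms: DENY
  req#12 t=0ms: DENY
  req#13 t=0ms: DENY
  req#14 t=0ms: DENY
  req#15 t=0ms: DENY
  req#16 t=0ms: DENY

Answer: AAADDDDDDDDDDDDD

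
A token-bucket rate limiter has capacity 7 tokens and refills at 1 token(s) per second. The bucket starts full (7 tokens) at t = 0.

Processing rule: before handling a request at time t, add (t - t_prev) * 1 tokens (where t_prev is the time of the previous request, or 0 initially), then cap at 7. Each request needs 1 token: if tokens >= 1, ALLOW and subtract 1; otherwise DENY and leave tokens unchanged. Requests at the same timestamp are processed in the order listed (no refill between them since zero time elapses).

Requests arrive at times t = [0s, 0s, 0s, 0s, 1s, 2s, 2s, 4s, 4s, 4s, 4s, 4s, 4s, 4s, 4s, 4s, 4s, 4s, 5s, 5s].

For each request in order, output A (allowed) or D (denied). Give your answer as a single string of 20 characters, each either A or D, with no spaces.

Answer: AAAAAAAAAAADDDDDDDAD

Derivation:
Simulating step by step:
  req#1 t=0s: ALLOW
  req#2 t=0s: ALLOW
  req#3 t=0s: ALLOW
  req#4 t=0s: ALLOW
  req#5 t=1s: ALLOW
  req#6 t=2s: ALLOW
  req#7 t=2s: ALLOW
  req#8 t=4s: ALLOW
  req#9 t=4s: ALLOW
  req#10 t=4s: ALLOW
  req#11 t=4s: ALLOW
  req#12 t=4s: DENY
  req#13 t=4s: DENY
  req#14 t=4s: DENY
  req#15 t=4s: DENY
  req#16 t=4s: DENY
  req#17 t=4s: DENY
  req#18 t=4s: DENY
  req#19 t=5s: ALLOW
  req#20 t=5s: DENY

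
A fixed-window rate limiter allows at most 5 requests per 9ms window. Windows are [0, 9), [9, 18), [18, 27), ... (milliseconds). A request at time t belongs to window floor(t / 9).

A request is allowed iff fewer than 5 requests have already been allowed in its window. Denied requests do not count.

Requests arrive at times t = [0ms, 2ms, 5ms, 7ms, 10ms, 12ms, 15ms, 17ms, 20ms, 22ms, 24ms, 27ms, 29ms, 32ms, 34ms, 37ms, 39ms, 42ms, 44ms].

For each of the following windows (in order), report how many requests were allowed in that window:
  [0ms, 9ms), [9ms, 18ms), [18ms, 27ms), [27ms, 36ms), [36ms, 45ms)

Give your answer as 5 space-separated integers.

Answer: 4 4 3 4 4

Derivation:
Processing requests:
  req#1 t=0ms (window 0): ALLOW
  req#2 t=2ms (window 0): ALLOW
  req#3 t=5ms (window 0): ALLOW
  req#4 t=7ms (window 0): ALLOW
  req#5 t=10ms (window 1): ALLOW
  req#6 t=12ms (window 1): ALLOW
  req#7 t=15ms (window 1): ALLOW
  req#8 t=17ms (window 1): ALLOW
  req#9 t=20ms (window 2): ALLOW
  req#10 t=22ms (window 2): ALLOW
  req#11 t=24ms (window 2): ALLOW
  req#12 t=27ms (window 3): ALLOW
  req#13 t=29ms (window 3): ALLOW
  req#14 t=32ms (window 3): ALLOW
  req#15 t=34ms (window 3): ALLOW
  req#16 t=37ms (window 4): ALLOW
  req#17 t=39ms (window 4): ALLOW
  req#18 t=42ms (window 4): ALLOW
  req#19 t=44ms (window 4): ALLOW

Allowed counts by window: 4 4 3 4 4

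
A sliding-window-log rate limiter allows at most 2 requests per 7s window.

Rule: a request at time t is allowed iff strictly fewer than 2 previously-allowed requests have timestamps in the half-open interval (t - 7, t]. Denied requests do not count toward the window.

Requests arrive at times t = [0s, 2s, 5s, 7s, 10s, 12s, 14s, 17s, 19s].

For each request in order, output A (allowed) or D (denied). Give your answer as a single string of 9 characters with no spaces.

Answer: AADAADAAD

Derivation:
Tracking allowed requests in the window:
  req#1 t=0s: ALLOW
  req#2 t=2s: ALLOW
  req#3 t=5s: DENY
  req#4 t=7s: ALLOW
  req#5 t=10s: ALLOW
  req#6 t=12s: DENY
  req#7 t=14s: ALLOW
  req#8 t=17s: ALLOW
  req#9 t=19s: DENY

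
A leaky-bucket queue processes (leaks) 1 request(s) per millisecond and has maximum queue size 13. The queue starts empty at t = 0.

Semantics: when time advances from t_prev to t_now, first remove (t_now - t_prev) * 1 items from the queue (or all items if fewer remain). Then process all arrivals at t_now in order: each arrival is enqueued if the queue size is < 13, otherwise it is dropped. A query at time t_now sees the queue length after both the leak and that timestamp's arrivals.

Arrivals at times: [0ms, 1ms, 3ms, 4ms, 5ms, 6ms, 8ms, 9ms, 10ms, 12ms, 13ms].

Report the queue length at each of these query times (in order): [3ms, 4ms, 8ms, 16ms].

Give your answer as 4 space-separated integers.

Answer: 1 1 1 0

Derivation:
Queue lengths at query times:
  query t=3ms: backlog = 1
  query t=4ms: backlog = 1
  query t=8ms: backlog = 1
  query t=16ms: backlog = 0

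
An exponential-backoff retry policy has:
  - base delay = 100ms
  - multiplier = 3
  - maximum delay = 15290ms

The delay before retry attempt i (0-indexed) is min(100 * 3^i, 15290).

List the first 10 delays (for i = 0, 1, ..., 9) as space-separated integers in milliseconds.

Answer: 100 300 900 2700 8100 15290 15290 15290 15290 15290

Derivation:
Computing each delay:
  i=0: min(100*3^0, 15290) = 100
  i=1: min(100*3^1, 15290) = 300
  i=2: min(100*3^2, 15290) = 900
  i=3: min(100*3^3, 15290) = 2700
  i=4: min(100*3^4, 15290) = 8100
  i=5: min(100*3^5, 15290) = 15290
  i=6: min(100*3^6, 15290) = 15290
  i=7: min(100*3^7, 15290) = 15290
  i=8: min(100*3^8, 15290) = 15290
  i=9: min(100*3^9, 15290) = 15290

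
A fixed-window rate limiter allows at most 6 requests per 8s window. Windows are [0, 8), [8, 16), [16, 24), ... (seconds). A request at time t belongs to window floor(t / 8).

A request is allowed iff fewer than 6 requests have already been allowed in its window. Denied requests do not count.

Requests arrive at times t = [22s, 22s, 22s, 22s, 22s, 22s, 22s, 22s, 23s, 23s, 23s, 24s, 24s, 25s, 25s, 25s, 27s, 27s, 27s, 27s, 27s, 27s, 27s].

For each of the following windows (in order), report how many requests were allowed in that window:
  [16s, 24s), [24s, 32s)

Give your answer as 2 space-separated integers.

Answer: 6 6

Derivation:
Processing requests:
  req#1 t=22s (window 2): ALLOW
  req#2 t=22s (window 2): ALLOW
  req#3 t=22s (window 2): ALLOW
  req#4 t=22s (window 2): ALLOW
  req#5 t=22s (window 2): ALLOW
  req#6 t=22s (window 2): ALLOW
  req#7 t=22s (window 2): DENY
  req#8 t=22s (window 2): DENY
  req#9 t=23s (window 2): DENY
  req#10 t=23s (window 2): DENY
  req#11 t=23s (window 2): DENY
  req#12 t=24s (window 3): ALLOW
  req#13 t=24s (window 3): ALLOW
  req#14 t=25s (window 3): ALLOW
  req#15 t=25s (window 3): ALLOW
  req#16 t=25s (window 3): ALLOW
  req#17 t=27s (window 3): ALLOW
  req#18 t=27s (window 3): DENY
  req#19 t=27s (window 3): DENY
  req#20 t=27s (window 3): DENY
  req#21 t=27s (window 3): DENY
  req#22 t=27s (window 3): DENY
  req#23 t=27s (window 3): DENY

Allowed counts by window: 6 6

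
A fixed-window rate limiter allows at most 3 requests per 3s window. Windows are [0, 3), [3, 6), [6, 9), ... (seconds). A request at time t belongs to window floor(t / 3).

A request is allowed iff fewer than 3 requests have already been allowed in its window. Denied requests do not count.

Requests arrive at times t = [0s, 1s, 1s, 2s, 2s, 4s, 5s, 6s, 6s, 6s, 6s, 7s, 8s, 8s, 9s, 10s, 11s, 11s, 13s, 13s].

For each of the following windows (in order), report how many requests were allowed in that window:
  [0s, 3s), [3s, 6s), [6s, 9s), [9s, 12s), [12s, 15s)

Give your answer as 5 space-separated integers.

Processing requests:
  req#1 t=0s (window 0): ALLOW
  req#2 t=1s (window 0): ALLOW
  req#3 t=1s (window 0): ALLOW
  req#4 t=2s (window 0): DENY
  req#5 t=2s (window 0): DENY
  req#6 t=4s (window 1): ALLOW
  req#7 t=5s (window 1): ALLOW
  req#8 t=6s (window 2): ALLOW
  req#9 t=6s (window 2): ALLOW
  req#10 t=6s (window 2): ALLOW
  req#11 t=6s (window 2): DENY
  req#12 t=7s (window 2): DENY
  req#13 t=8s (window 2): DENY
  req#14 t=8s (window 2): DENY
  req#15 t=9s (window 3): ALLOW
  req#16 t=10s (window 3): ALLOW
  req#17 t=11s (window 3): ALLOW
  req#18 t=11s (window 3): DENY
  req#19 t=13s (window 4): ALLOW
  req#20 t=13s (window 4): ALLOW

Allowed counts by window: 3 2 3 3 2

Answer: 3 2 3 3 2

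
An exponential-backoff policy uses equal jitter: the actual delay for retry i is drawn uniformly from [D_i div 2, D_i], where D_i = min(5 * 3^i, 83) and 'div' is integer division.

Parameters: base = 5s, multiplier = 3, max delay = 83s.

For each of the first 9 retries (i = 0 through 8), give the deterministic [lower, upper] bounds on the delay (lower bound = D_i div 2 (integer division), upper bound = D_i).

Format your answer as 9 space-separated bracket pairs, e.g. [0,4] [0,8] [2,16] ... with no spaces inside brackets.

Computing bounds per retry:
  i=0: D_i=min(5*3^0,83)=5, bounds=[2,5]
  i=1: D_i=min(5*3^1,83)=15, bounds=[7,15]
  i=2: D_i=min(5*3^2,83)=45, bounds=[22,45]
  i=3: D_i=min(5*3^3,83)=83, bounds=[41,83]
  i=4: D_i=min(5*3^4,83)=83, bounds=[41,83]
  i=5: D_i=min(5*3^5,83)=83, bounds=[41,83]
  i=6: D_i=min(5*3^6,83)=83, bounds=[41,83]
  i=7: D_i=min(5*3^7,83)=83, bounds=[41,83]
  i=8: D_i=min(5*3^8,83)=83, bounds=[41,83]

Answer: [2,5] [7,15] [22,45] [41,83] [41,83] [41,83] [41,83] [41,83] [41,83]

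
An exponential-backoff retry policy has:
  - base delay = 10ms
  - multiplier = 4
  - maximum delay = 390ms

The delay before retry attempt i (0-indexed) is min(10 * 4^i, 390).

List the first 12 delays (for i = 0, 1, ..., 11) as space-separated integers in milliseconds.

Computing each delay:
  i=0: min(10*4^0, 390) = 10
  i=1: min(10*4^1, 390) = 40
  i=2: min(10*4^2, 390) = 160
  i=3: min(10*4^3, 390) = 390
  i=4: min(10*4^4, 390) = 390
  i=5: min(10*4^5, 390) = 390
  i=6: min(10*4^6, 390) = 390
  i=7: min(10*4^7, 390) = 390
  i=8: min(10*4^8, 390) = 390
  i=9: min(10*4^9, 390) = 390
  i=10: min(10*4^10, 390) = 390
  i=11: min(10*4^11, 390) = 390

Answer: 10 40 160 390 390 390 390 390 390 390 390 390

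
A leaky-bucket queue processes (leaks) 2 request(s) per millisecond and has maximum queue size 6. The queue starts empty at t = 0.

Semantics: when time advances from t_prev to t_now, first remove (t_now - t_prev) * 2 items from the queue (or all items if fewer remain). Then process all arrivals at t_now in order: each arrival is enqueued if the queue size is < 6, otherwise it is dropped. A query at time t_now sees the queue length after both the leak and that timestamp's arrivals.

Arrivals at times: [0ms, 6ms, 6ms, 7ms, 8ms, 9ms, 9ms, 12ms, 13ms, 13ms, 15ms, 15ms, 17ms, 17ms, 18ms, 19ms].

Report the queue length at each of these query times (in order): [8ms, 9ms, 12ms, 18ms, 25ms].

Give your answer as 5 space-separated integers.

Answer: 1 2 1 1 0

Derivation:
Queue lengths at query times:
  query t=8ms: backlog = 1
  query t=9ms: backlog = 2
  query t=12ms: backlog = 1
  query t=18ms: backlog = 1
  query t=25ms: backlog = 0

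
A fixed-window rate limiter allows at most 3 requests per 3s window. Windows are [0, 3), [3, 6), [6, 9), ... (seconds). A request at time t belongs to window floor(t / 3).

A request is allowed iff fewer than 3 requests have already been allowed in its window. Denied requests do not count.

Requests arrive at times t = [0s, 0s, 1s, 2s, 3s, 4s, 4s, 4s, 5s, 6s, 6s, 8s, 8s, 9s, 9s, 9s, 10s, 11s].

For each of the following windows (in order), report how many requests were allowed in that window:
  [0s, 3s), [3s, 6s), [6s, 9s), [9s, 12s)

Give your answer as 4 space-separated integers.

Answer: 3 3 3 3

Derivation:
Processing requests:
  req#1 t=0s (window 0): ALLOW
  req#2 t=0s (window 0): ALLOW
  req#3 t=1s (window 0): ALLOW
  req#4 t=2s (window 0): DENY
  req#5 t=3s (window 1): ALLOW
  req#6 t=4s (window 1): ALLOW
  req#7 t=4s (window 1): ALLOW
  req#8 t=4s (window 1): DENY
  req#9 t=5s (window 1): DENY
  req#10 t=6s (window 2): ALLOW
  req#11 t=6s (window 2): ALLOW
  req#12 t=8s (window 2): ALLOW
  req#13 t=8s (window 2): DENY
  req#14 t=9s (window 3): ALLOW
  req#15 t=9s (window 3): ALLOW
  req#16 t=9s (window 3): ALLOW
  req#17 t=10s (window 3): DENY
  req#18 t=11s (window 3): DENY

Allowed counts by window: 3 3 3 3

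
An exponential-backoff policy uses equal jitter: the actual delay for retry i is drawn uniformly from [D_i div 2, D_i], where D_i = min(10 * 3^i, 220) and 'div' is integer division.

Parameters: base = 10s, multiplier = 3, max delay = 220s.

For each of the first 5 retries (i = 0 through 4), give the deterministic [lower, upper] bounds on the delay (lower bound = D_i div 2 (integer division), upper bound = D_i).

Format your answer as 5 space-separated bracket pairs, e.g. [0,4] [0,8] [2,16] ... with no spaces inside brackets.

Computing bounds per retry:
  i=0: D_i=min(10*3^0,220)=10, bounds=[5,10]
  i=1: D_i=min(10*3^1,220)=30, bounds=[15,30]
  i=2: D_i=min(10*3^2,220)=90, bounds=[45,90]
  i=3: D_i=min(10*3^3,220)=220, bounds=[110,220]
  i=4: D_i=min(10*3^4,220)=220, bounds=[110,220]

Answer: [5,10] [15,30] [45,90] [110,220] [110,220]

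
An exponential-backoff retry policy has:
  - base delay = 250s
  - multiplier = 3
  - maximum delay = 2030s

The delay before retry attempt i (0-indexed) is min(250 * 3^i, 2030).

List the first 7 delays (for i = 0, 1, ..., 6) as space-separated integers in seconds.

Computing each delay:
  i=0: min(250*3^0, 2030) = 250
  i=1: min(250*3^1, 2030) = 750
  i=2: min(250*3^2, 2030) = 2030
  i=3: min(250*3^3, 2030) = 2030
  i=4: min(250*3^4, 2030) = 2030
  i=5: min(250*3^5, 2030) = 2030
  i=6: min(250*3^6, 2030) = 2030

Answer: 250 750 2030 2030 2030 2030 2030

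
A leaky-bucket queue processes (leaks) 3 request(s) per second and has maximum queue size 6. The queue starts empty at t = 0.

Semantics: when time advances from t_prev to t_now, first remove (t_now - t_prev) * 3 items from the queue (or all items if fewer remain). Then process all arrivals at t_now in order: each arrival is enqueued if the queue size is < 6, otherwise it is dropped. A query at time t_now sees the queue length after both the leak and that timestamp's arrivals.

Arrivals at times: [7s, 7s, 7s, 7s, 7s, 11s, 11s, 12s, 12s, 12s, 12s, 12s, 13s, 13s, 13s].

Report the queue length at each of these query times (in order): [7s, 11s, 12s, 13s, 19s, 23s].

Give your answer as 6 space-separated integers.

Queue lengths at query times:
  query t=7s: backlog = 5
  query t=11s: backlog = 2
  query t=12s: backlog = 5
  query t=13s: backlog = 5
  query t=19s: backlog = 0
  query t=23s: backlog = 0

Answer: 5 2 5 5 0 0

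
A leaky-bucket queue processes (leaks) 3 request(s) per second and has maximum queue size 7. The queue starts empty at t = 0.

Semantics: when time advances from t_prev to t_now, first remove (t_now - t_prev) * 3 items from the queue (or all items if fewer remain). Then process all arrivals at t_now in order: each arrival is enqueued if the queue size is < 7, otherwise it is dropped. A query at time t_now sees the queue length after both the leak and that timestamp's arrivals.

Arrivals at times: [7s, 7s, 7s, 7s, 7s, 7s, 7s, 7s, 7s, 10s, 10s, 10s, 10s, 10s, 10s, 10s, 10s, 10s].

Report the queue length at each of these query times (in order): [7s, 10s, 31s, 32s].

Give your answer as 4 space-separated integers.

Queue lengths at query times:
  query t=7s: backlog = 7
  query t=10s: backlog = 7
  query t=31s: backlog = 0
  query t=32s: backlog = 0

Answer: 7 7 0 0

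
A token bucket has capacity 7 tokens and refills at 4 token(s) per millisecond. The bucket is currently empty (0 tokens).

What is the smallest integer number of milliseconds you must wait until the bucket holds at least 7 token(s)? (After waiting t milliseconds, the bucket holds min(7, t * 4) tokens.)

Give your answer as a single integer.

Answer: 2

Derivation:
Need t * 4 >= 7, so t >= 7/4.
Smallest integer t = ceil(7/4) = 2.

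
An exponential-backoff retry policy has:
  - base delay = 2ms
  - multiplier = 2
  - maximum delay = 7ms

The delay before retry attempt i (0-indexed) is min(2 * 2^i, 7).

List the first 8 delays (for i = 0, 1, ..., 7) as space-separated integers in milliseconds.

Answer: 2 4 7 7 7 7 7 7

Derivation:
Computing each delay:
  i=0: min(2*2^0, 7) = 2
  i=1: min(2*2^1, 7) = 4
  i=2: min(2*2^2, 7) = 7
  i=3: min(2*2^3, 7) = 7
  i=4: min(2*2^4, 7) = 7
  i=5: min(2*2^5, 7) = 7
  i=6: min(2*2^6, 7) = 7
  i=7: min(2*2^7, 7) = 7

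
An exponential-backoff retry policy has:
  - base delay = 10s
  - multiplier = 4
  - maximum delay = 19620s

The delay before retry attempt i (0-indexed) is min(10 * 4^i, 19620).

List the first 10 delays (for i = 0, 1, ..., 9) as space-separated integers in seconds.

Computing each delay:
  i=0: min(10*4^0, 19620) = 10
  i=1: min(10*4^1, 19620) = 40
  i=2: min(10*4^2, 19620) = 160
  i=3: min(10*4^3, 19620) = 640
  i=4: min(10*4^4, 19620) = 2560
  i=5: min(10*4^5, 19620) = 10240
  i=6: min(10*4^6, 19620) = 19620
  i=7: min(10*4^7, 19620) = 19620
  i=8: min(10*4^8, 19620) = 19620
  i=9: min(10*4^9, 19620) = 19620

Answer: 10 40 160 640 2560 10240 19620 19620 19620 19620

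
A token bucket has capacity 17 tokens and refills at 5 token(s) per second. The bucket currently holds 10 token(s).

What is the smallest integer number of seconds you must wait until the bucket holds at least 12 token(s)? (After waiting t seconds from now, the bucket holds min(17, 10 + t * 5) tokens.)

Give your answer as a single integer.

Answer: 1

Derivation:
Need 10 + t * 5 >= 12, so t >= 2/5.
Smallest integer t = ceil(2/5) = 1.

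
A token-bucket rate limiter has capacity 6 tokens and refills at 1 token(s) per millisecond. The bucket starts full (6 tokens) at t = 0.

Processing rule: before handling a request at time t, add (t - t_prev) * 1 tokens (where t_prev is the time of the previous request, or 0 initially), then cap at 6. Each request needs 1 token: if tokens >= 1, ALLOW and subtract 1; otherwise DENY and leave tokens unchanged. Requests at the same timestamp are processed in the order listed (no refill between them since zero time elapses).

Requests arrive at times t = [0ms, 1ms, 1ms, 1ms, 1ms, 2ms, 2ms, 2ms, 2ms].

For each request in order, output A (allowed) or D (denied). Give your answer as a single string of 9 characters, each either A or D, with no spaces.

Answer: AAAAAAAAD

Derivation:
Simulating step by step:
  req#1 t=0ms: ALLOW
  req#2 t=1ms: ALLOW
  req#3 t=1ms: ALLOW
  req#4 t=1ms: ALLOW
  req#5 t=1ms: ALLOW
  req#6 t=2ms: ALLOW
  req#7 t=2ms: ALLOW
  req#8 t=2ms: ALLOW
  req#9 t=2ms: DENY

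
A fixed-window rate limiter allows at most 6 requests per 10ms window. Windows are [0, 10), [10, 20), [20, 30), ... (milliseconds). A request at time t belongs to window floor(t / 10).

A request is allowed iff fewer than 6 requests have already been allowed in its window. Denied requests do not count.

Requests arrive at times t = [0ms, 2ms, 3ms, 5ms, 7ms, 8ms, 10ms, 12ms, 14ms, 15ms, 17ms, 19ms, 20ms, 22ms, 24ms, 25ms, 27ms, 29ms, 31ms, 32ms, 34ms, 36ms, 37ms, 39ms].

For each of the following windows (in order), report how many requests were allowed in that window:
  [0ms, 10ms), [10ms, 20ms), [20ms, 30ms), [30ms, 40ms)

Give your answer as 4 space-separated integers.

Processing requests:
  req#1 t=0ms (window 0): ALLOW
  req#2 t=2ms (window 0): ALLOW
  req#3 t=3ms (window 0): ALLOW
  req#4 t=5ms (window 0): ALLOW
  req#5 t=7ms (window 0): ALLOW
  req#6 t=8ms (window 0): ALLOW
  req#7 t=10ms (window 1): ALLOW
  req#8 t=12ms (window 1): ALLOW
  req#9 t=14ms (window 1): ALLOW
  req#10 t=15ms (window 1): ALLOW
  req#11 t=17ms (window 1): ALLOW
  req#12 t=19ms (window 1): ALLOW
  req#13 t=20ms (window 2): ALLOW
  req#14 t=22ms (window 2): ALLOW
  req#15 t=24ms (window 2): ALLOW
  req#16 t=25ms (window 2): ALLOW
  req#17 t=27ms (window 2): ALLOW
  req#18 t=29ms (window 2): ALLOW
  req#19 t=31ms (window 3): ALLOW
  req#20 t=32ms (window 3): ALLOW
  req#21 t=34ms (window 3): ALLOW
  req#22 t=36ms (window 3): ALLOW
  req#23 t=37ms (window 3): ALLOW
  req#24 t=39ms (window 3): ALLOW

Allowed counts by window: 6 6 6 6

Answer: 6 6 6 6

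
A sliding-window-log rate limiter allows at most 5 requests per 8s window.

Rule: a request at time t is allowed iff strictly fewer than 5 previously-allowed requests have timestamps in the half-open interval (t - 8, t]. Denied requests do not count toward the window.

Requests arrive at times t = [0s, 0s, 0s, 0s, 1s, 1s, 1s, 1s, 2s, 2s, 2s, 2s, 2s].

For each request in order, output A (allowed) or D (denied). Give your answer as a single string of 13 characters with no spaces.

Answer: AAAAADDDDDDDD

Derivation:
Tracking allowed requests in the window:
  req#1 t=0s: ALLOW
  req#2 t=0s: ALLOW
  req#3 t=0s: ALLOW
  req#4 t=0s: ALLOW
  req#5 t=1s: ALLOW
  req#6 t=1s: DENY
  req#7 t=1s: DENY
  req#8 t=1s: DENY
  req#9 t=2s: DENY
  req#10 t=2s: DENY
  req#11 t=2s: DENY
  req#12 t=2s: DENY
  req#13 t=2s: DENY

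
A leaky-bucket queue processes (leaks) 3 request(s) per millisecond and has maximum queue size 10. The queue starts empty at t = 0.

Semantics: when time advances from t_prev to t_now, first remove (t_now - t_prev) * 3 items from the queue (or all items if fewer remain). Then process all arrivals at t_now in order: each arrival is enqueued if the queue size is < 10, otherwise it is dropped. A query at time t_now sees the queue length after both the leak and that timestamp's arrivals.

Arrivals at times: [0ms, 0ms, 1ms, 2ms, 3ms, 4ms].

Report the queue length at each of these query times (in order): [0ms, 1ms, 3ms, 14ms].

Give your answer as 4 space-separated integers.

Queue lengths at query times:
  query t=0ms: backlog = 2
  query t=1ms: backlog = 1
  query t=3ms: backlog = 1
  query t=14ms: backlog = 0

Answer: 2 1 1 0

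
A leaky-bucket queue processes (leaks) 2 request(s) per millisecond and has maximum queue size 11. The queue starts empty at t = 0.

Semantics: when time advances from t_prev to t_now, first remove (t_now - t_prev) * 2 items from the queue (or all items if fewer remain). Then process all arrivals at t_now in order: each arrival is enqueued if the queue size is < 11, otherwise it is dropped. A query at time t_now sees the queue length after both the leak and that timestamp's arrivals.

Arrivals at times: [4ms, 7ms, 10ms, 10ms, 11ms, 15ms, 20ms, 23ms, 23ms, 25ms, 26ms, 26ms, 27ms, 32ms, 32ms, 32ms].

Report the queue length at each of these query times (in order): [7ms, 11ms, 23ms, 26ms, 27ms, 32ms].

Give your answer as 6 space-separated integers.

Answer: 1 1 2 2 1 3

Derivation:
Queue lengths at query times:
  query t=7ms: backlog = 1
  query t=11ms: backlog = 1
  query t=23ms: backlog = 2
  query t=26ms: backlog = 2
  query t=27ms: backlog = 1
  query t=32ms: backlog = 3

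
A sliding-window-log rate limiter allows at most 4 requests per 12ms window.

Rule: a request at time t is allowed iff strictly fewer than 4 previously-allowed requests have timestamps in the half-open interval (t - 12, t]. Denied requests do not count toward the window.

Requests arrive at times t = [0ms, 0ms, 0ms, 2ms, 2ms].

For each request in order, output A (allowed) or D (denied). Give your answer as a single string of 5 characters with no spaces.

Answer: AAAAD

Derivation:
Tracking allowed requests in the window:
  req#1 t=0ms: ALLOW
  req#2 t=0ms: ALLOW
  req#3 t=0ms: ALLOW
  req#4 t=2ms: ALLOW
  req#5 t=2ms: DENY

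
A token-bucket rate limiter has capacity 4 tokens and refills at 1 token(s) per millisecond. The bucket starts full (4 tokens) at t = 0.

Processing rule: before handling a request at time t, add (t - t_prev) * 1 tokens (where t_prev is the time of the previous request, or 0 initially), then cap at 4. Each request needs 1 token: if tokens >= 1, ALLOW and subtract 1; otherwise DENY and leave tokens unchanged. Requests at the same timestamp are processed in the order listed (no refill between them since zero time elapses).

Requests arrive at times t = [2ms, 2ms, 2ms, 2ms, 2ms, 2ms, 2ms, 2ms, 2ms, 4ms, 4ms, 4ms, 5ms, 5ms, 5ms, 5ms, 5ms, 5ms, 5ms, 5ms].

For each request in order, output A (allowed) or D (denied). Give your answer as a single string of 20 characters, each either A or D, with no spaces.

Answer: AAAADDDDDAADADDDDDDD

Derivation:
Simulating step by step:
  req#1 t=2ms: ALLOW
  req#2 t=2ms: ALLOW
  req#3 t=2ms: ALLOW
  req#4 t=2ms: ALLOW
  req#5 t=2ms: DENY
  req#6 t=2ms: DENY
  req#7 t=2ms: DENY
  req#8 t=2ms: DENY
  req#9 t=2ms: DENY
  req#10 t=4ms: ALLOW
  req#11 t=4ms: ALLOW
  req#12 t=4ms: DENY
  req#13 t=5ms: ALLOW
  req#14 t=5ms: DENY
  req#15 t=5ms: DENY
  req#16 t=5ms: DENY
  req#17 t=5ms: DENY
  req#18 t=5ms: DENY
  req#19 t=5ms: DENY
  req#20 t=5ms: DENY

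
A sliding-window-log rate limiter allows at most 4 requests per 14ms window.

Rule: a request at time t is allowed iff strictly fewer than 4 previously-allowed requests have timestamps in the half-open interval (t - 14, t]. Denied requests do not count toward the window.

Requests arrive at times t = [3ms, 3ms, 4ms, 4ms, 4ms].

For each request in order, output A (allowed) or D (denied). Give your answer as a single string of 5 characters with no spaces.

Tracking allowed requests in the window:
  req#1 t=3ms: ALLOW
  req#2 t=3ms: ALLOW
  req#3 t=4ms: ALLOW
  req#4 t=4ms: ALLOW
  req#5 t=4ms: DENY

Answer: AAAAD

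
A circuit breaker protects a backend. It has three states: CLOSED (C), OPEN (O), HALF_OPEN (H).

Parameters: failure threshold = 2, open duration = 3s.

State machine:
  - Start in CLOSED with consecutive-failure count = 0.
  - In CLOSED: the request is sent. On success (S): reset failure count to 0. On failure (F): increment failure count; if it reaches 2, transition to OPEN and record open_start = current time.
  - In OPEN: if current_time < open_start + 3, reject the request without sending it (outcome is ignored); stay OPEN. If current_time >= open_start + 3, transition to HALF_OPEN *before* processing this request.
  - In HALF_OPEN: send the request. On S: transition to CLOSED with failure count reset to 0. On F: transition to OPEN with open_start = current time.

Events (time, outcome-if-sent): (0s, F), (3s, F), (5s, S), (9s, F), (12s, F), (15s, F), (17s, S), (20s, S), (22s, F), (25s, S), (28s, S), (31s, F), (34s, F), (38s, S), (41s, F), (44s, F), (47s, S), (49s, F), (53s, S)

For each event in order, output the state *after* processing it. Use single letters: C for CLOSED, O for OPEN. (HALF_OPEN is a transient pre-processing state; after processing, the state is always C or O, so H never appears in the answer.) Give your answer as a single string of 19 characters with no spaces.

Answer: COOOOOOCCCCCOCCOCCC

Derivation:
State after each event:
  event#1 t=0s outcome=F: state=CLOSED
  event#2 t=3s outcome=F: state=OPEN
  event#3 t=5s outcome=S: state=OPEN
  event#4 t=9s outcome=F: state=OPEN
  event#5 t=12s outcome=F: state=OPEN
  event#6 t=15s outcome=F: state=OPEN
  event#7 t=17s outcome=S: state=OPEN
  event#8 t=20s outcome=S: state=CLOSED
  event#9 t=22s outcome=F: state=CLOSED
  event#10 t=25s outcome=S: state=CLOSED
  event#11 t=28s outcome=S: state=CLOSED
  event#12 t=31s outcome=F: state=CLOSED
  event#13 t=34s outcome=F: state=OPEN
  event#14 t=38s outcome=S: state=CLOSED
  event#15 t=41s outcome=F: state=CLOSED
  event#16 t=44s outcome=F: state=OPEN
  event#17 t=47s outcome=S: state=CLOSED
  event#18 t=49s outcome=F: state=CLOSED
  event#19 t=53s outcome=S: state=CLOSED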